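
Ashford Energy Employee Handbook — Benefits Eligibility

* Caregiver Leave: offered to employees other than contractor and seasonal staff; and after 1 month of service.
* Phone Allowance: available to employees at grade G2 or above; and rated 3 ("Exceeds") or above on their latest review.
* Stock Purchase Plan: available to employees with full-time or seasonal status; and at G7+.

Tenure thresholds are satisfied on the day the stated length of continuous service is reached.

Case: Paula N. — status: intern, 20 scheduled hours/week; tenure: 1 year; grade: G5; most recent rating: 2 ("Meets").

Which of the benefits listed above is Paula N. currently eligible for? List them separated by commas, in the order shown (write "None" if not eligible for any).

Caregiver Leave

Caregiver Leave — status intern ✓ (not excluded); service 1 year ≥ 1 month (≈30 days) ✓ → eligible.
Phone Allowance — grade G5 ≥ G2 ✓; rating 2 < 3 ✗ → not eligible.
Stock Purchase Plan — status intern ✗ (requires full-time or seasonal) → not eligible.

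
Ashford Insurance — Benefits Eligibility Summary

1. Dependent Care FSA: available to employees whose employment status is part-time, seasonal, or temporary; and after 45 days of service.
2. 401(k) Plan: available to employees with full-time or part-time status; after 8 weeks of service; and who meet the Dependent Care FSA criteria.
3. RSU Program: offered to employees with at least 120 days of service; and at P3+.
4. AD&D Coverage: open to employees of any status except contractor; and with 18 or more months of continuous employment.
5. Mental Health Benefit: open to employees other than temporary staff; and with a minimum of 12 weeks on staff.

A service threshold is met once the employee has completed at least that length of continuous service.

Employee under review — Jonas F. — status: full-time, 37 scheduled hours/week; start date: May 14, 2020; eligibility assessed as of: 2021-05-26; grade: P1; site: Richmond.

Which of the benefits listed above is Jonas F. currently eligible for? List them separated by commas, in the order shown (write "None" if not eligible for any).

Mental Health Benefit

Service from May 14, 2020 to 2021-05-26: 377 days.
Dependent Care FSA — status full-time ✗ (requires part-time, seasonal, or temporary) → not eligible.
401(k) Plan — status full-time ✓; service 377 days ≥ 8 weeks (≈56 days) ✓; not eligible for Dependent Care FSA ✗ → not eligible.
RSU Program — service 377 days ≥ 120 days ✓; grade P1 < P3 ✗ → not eligible.
AD&D Coverage — status full-time ✓ (not excluded); service 377 days < 18 months (≈540 days) ✗ → not eligible.
Mental Health Benefit — status full-time ✓ (not excluded); service 377 days ≥ 12 weeks (≈84 days) ✓ → eligible.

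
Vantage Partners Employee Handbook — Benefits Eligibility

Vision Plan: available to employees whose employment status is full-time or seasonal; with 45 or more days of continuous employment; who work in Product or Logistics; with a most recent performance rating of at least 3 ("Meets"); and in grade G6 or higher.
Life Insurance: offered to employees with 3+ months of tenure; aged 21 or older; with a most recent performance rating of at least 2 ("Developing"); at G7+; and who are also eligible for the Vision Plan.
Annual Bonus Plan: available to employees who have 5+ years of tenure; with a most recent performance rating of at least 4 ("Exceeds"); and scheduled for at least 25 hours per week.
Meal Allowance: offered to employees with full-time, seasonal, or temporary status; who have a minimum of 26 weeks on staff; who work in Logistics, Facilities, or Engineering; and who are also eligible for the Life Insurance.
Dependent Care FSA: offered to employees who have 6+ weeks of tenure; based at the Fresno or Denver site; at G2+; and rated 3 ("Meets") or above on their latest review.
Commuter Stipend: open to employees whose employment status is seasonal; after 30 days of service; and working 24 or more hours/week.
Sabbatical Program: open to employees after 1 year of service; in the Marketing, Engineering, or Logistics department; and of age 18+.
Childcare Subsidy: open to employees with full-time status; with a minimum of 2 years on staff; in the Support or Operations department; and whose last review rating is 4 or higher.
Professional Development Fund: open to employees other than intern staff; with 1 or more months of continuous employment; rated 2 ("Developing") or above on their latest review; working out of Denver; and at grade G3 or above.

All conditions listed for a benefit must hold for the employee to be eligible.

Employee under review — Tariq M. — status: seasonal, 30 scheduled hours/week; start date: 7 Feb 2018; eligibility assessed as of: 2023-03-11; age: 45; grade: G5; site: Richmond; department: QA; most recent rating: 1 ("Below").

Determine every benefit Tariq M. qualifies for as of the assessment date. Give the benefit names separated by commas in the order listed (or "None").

Service from 7 Feb 2018 to 2023-03-11: 1858 days.
Vision Plan — status seasonal ✓; service 1858 days ≥ 45 days ✓; dept QA ✗ → not eligible.
Life Insurance — service 1858 days ≥ 3 months (≈90 days) ✓; age 45 ≥ 21 ✓; rating 1 < 2 ✗ → not eligible.
Annual Bonus Plan — service 1858 days ≥ 5 years (≈1825 days) ✓; rating 1 < 4 ✗ → not eligible.
Meal Allowance — status seasonal ✓; service 1858 days ≥ 26 weeks (≈182 days) ✓; dept QA ✗ → not eligible.
Dependent Care FSA — service 1858 days ≥ 6 weeks (≈42 days) ✓; site Richmond ✗ (not Fresno or Denver) → not eligible.
Commuter Stipend — status seasonal ✓; service 1858 days ≥ 30 days ✓; 30 hrs/wk ≥ 24 ✓ → eligible.
Sabbatical Program — service 1858 days ≥ 1 year (≈365 days) ✓; dept QA ✗ → not eligible.
Childcare Subsidy — status seasonal ✗ (requires full-time) → not eligible.
Professional Development Fund — status seasonal ✓ (not excluded); service 1858 days ≥ 1 month (≈30 days) ✓; rating 1 < 2 ✗ → not eligible.

Commuter Stipend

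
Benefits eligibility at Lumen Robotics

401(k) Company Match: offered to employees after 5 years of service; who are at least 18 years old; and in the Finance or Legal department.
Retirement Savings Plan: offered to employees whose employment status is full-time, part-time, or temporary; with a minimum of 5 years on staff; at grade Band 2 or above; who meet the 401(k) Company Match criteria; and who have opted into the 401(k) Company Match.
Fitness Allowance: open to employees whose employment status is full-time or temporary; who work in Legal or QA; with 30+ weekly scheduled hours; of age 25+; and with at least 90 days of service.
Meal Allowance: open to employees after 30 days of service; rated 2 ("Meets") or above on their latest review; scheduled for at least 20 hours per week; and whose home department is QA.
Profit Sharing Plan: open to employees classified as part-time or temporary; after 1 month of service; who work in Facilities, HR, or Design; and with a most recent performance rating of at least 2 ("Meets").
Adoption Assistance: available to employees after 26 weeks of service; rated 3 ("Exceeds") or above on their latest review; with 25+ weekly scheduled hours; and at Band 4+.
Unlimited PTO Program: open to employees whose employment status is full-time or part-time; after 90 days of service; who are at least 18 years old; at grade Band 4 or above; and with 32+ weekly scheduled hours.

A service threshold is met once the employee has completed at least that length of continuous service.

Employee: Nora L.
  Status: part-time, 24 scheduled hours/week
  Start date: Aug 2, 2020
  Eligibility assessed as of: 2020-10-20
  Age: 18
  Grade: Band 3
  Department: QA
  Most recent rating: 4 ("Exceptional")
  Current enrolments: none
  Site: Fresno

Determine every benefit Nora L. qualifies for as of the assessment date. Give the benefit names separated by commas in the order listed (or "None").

Meal Allowance

Service from Aug 2, 2020 to 2020-10-20: 79 days.
401(k) Company Match — service 79 days < 5 years (≈1825 days) ✗ → not eligible.
Retirement Savings Plan — status part-time ✓; service 79 days < 5 years (≈1825 days) ✗ → not eligible.
Fitness Allowance — status part-time ✗ (requires full-time or temporary) → not eligible.
Meal Allowance — service 79 days ≥ 30 days ✓; rating 4 ≥ 2 ✓; 24 hrs/wk ≥ 20 ✓; dept QA ✓ → eligible.
Profit Sharing Plan — status part-time ✓; service 79 days ≥ 1 month (≈30 days) ✓; dept QA ✗ → not eligible.
Adoption Assistance — service 79 days < 26 weeks (≈182 days) ✗ → not eligible.
Unlimited PTO Program — status part-time ✓; service 79 days < 90 days ✗ → not eligible.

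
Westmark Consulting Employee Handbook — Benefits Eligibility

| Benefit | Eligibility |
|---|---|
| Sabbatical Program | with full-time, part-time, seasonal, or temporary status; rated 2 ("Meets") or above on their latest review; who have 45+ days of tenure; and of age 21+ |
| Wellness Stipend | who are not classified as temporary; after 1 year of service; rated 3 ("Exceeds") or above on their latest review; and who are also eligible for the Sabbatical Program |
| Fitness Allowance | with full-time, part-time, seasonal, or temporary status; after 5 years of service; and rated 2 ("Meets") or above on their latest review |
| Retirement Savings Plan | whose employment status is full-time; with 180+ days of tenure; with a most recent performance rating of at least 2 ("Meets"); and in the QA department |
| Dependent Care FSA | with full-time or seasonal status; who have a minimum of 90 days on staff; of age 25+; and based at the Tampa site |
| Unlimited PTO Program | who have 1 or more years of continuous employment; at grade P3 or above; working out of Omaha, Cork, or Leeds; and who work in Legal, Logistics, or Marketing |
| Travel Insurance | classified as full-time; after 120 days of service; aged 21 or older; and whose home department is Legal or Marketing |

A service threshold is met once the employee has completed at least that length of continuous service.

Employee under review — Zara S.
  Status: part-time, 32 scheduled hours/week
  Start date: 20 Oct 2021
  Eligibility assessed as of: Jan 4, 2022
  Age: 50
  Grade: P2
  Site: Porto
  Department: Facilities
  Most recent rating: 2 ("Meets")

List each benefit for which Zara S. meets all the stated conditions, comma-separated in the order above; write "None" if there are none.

Sabbatical Program

Service from 20 Oct 2021 to Jan 4, 2022: 76 days.
Sabbatical Program — status part-time ✓; rating 2 ≥ 2 ✓; service 76 days ≥ 45 days ✓; age 50 ≥ 21 ✓ → eligible.
Wellness Stipend — status part-time ✓ (not excluded); service 76 days < 1 year (≈365 days) ✗ → not eligible.
Fitness Allowance — status part-time ✓; service 76 days < 5 years (≈1825 days) ✗ → not eligible.
Retirement Savings Plan — status part-time ✗ (requires full-time) → not eligible.
Dependent Care FSA — status part-time ✗ (requires full-time or seasonal) → not eligible.
Unlimited PTO Program — service 76 days < 1 year (≈365 days) ✗ → not eligible.
Travel Insurance — status part-time ✗ (requires full-time) → not eligible.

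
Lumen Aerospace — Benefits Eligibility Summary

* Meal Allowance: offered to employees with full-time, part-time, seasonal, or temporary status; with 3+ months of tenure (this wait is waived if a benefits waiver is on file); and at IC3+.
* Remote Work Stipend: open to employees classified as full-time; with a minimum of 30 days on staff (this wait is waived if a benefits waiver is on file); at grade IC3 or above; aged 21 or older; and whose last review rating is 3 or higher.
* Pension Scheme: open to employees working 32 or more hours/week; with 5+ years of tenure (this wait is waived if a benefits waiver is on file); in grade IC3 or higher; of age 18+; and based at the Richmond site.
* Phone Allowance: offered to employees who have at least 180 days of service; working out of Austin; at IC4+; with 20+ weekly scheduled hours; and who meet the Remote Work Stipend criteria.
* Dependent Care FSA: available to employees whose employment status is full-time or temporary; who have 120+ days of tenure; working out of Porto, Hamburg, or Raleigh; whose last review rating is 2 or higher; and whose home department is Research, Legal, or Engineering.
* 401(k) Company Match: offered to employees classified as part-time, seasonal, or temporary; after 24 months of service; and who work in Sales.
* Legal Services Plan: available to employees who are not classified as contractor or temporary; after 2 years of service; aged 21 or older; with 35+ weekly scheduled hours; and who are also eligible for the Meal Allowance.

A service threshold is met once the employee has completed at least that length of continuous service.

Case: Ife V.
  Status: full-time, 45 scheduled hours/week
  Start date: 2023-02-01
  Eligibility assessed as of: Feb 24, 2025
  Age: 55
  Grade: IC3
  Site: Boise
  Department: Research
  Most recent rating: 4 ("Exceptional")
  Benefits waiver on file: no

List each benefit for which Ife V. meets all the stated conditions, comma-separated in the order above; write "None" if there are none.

Service from 2023-02-01 to Feb 24, 2025: 754 days.
Meal Allowance — status full-time ✓; no waiver, service 754 days ≥ 3 months (≈90 days) ✓; grade IC3 ≥ IC3 ✓ → eligible.
Remote Work Stipend — status full-time ✓; no waiver, service 754 days ≥ 30 days ✓; grade IC3 ≥ IC3 ✓; age 55 ≥ 21 ✓; rating 4 ≥ 3 ✓ → eligible.
Pension Scheme — 45 hrs/wk ≥ 32 ✓; no waiver, service 754 days < 5 years (≈1825 days) ✗ → not eligible.
Phone Allowance — service 754 days ≥ 180 days ✓; site Boise ✗ (not Austin) → not eligible.
Dependent Care FSA — status full-time ✓; service 754 days ≥ 120 days ✓; site Boise ✗ (not Porto, Hamburg, or Raleigh) → not eligible.
401(k) Company Match — status full-time ✗ (requires part-time, seasonal, or temporary) → not eligible.
Legal Services Plan — status full-time ✓ (not excluded); service 754 days ≥ 2 years (≈730 days) ✓; age 55 ≥ 21 ✓; 45 hrs/wk ≥ 35 ✓; eligible for Meal Allowance ✓ → eligible.

Meal Allowance, Remote Work Stipend, Legal Services Plan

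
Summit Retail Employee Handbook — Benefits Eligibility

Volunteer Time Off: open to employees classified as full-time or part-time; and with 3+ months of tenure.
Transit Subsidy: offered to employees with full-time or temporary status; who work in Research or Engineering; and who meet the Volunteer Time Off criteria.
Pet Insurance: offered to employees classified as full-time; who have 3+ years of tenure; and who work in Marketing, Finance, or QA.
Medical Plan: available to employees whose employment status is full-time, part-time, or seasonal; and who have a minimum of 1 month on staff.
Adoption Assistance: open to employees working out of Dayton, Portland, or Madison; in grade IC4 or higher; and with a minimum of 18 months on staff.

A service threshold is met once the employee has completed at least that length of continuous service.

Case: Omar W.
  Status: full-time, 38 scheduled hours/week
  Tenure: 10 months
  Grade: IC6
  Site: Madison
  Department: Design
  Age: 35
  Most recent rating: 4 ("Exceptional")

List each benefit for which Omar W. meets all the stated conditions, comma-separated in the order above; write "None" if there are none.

Volunteer Time Off, Medical Plan

Volunteer Time Off — status full-time ✓; service 10 months ≥ 3 months ✓ → eligible.
Transit Subsidy — status full-time ✓; dept Design ✗ → not eligible.
Pet Insurance — status full-time ✓; service 10 months < 3 years (≈1095 days) ✗ → not eligible.
Medical Plan — status full-time ✓; service 10 months ≥ 1 month ✓ → eligible.
Adoption Assistance — site Madison ✓; grade IC6 ≥ IC4 ✓; service 10 months < 18 months ✗ → not eligible.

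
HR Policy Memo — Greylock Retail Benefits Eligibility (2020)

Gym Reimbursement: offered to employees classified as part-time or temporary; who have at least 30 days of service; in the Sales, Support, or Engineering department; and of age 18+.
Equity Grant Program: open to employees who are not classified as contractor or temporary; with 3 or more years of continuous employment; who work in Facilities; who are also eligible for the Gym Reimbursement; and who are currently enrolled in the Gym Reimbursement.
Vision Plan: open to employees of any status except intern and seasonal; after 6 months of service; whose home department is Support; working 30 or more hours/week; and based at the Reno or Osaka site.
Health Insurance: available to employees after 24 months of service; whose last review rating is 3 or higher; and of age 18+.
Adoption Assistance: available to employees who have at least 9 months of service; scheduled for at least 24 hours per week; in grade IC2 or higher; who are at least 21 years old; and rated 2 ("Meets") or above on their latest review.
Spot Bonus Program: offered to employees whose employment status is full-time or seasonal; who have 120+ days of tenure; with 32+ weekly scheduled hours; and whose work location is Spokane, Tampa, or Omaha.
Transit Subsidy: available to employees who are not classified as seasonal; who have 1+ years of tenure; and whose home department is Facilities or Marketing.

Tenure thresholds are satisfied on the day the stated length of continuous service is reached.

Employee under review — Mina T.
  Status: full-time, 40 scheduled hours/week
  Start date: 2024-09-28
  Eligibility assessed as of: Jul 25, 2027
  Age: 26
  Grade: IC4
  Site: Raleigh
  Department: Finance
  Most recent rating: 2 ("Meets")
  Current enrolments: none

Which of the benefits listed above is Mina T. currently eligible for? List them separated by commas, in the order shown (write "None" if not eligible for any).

Service from 2024-09-28 to Jul 25, 2027: 1030 days.
Gym Reimbursement — status full-time ✗ (requires part-time or temporary) → not eligible.
Equity Grant Program — status full-time ✓ (not excluded); service 1030 days < 3 years (≈1095 days) ✗ → not eligible.
Vision Plan — status full-time ✓ (not excluded); service 1030 days ≥ 6 months (≈180 days) ✓; dept Finance ✗ → not eligible.
Health Insurance — service 1030 days ≥ 24 months (≈720 days) ✓; rating 2 < 3 ✗ → not eligible.
Adoption Assistance — service 1030 days ≥ 9 months (≈270 days) ✓; 40 hrs/wk ≥ 24 ✓; grade IC4 ≥ IC2 ✓; age 26 ≥ 21 ✓; rating 2 ≥ 2 ✓ → eligible.
Spot Bonus Program — status full-time ✓; service 1030 days ≥ 120 days ✓; 40 hrs/wk ≥ 32 ✓; site Raleigh ✗ (not Spokane, Tampa, or Omaha) → not eligible.
Transit Subsidy — status full-time ✓ (not excluded); service 1030 days ≥ 1 year (≈365 days) ✓; dept Finance ✗ → not eligible.

Adoption Assistance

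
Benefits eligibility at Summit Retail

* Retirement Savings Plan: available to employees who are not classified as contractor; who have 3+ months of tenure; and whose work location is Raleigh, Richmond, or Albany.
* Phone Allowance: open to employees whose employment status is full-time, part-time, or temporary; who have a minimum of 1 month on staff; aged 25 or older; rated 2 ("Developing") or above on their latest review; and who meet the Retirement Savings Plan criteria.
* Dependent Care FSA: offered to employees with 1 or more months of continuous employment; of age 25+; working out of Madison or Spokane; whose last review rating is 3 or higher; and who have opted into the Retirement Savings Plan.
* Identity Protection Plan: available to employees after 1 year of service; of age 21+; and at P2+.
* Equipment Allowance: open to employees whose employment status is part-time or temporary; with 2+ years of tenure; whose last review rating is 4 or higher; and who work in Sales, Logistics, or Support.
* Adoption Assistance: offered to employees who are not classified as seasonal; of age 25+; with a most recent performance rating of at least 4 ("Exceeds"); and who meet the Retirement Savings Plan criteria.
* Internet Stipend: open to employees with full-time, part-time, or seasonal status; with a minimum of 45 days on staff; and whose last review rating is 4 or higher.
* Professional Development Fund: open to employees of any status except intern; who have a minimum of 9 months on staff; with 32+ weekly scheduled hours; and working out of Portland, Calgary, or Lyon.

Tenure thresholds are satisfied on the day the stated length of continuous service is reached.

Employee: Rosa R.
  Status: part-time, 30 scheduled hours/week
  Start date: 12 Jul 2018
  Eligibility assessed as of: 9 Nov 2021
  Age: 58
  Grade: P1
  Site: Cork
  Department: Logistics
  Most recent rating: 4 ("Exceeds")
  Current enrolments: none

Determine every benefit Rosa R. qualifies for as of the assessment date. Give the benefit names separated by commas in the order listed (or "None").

Equipment Allowance, Internet Stipend

Service from 12 Jul 2018 to 9 Nov 2021: 1216 days.
Retirement Savings Plan — status part-time ✓ (not excluded); service 1216 days ≥ 3 months (≈90 days) ✓; site Cork ✗ (not Raleigh, Richmond, or Albany) → not eligible.
Phone Allowance — status part-time ✓; service 1216 days ≥ 1 month (≈30 days) ✓; age 58 ≥ 25 ✓; rating 4 ≥ 2 ✓; not eligible for Retirement Savings Plan ✗ → not eligible.
Dependent Care FSA — service 1216 days ≥ 1 month (≈30 days) ✓; age 58 ≥ 25 ✓; site Cork ✗ (not Madison or Spokane) → not eligible.
Identity Protection Plan — service 1216 days ≥ 1 year (≈365 days) ✓; age 58 ≥ 21 ✓; grade P1 < P2 ✗ → not eligible.
Equipment Allowance — status part-time ✓; service 1216 days ≥ 2 years (≈730 days) ✓; rating 4 ≥ 4 ✓; dept Logistics ✓ → eligible.
Adoption Assistance — status part-time ✓ (not excluded); age 58 ≥ 25 ✓; rating 4 ≥ 4 ✓; not eligible for Retirement Savings Plan ✗ → not eligible.
Internet Stipend — status part-time ✓; service 1216 days ≥ 45 days ✓; rating 4 ≥ 4 ✓ → eligible.
Professional Development Fund — status part-time ✓ (not excluded); service 1216 days ≥ 9 months (≈270 days) ✓; 30 hrs/wk < 32 ✗ → not eligible.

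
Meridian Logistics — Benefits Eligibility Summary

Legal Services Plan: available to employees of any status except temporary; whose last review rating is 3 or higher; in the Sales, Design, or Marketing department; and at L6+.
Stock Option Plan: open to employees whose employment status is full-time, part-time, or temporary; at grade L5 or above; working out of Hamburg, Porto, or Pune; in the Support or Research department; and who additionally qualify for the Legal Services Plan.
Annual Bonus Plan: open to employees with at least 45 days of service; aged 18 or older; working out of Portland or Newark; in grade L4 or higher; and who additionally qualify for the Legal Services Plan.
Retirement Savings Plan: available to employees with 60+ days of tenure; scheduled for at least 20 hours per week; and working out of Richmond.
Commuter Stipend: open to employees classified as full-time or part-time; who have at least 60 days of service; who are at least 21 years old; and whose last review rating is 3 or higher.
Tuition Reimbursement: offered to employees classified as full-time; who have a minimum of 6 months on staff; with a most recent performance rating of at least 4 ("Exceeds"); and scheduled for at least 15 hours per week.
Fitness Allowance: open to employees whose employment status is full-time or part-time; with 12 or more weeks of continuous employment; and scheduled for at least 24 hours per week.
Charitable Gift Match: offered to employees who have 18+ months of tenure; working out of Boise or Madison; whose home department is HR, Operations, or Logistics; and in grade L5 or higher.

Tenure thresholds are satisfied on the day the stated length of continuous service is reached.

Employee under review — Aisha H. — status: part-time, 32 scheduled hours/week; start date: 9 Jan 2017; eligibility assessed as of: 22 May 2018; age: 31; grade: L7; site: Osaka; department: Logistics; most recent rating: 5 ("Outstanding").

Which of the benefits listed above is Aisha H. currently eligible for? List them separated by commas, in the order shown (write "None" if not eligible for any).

Service from 9 Jan 2017 to 22 May 2018: 498 days.
Legal Services Plan — status part-time ✓ (not excluded); rating 5 ≥ 3 ✓; dept Logistics ✗ → not eligible.
Stock Option Plan — status part-time ✓; grade L7 ≥ L5 ✓; site Osaka ✗ (not Hamburg, Porto, or Pune) → not eligible.
Annual Bonus Plan — service 498 days ≥ 45 days ✓; age 31 ≥ 18 ✓; site Osaka ✗ (not Portland or Newark) → not eligible.
Retirement Savings Plan — service 498 days ≥ 60 days ✓; 32 hrs/wk ≥ 20 ✓; site Osaka ✗ (not Richmond) → not eligible.
Commuter Stipend — status part-time ✓; service 498 days ≥ 60 days ✓; age 31 ≥ 21 ✓; rating 5 ≥ 3 ✓ → eligible.
Tuition Reimbursement — status part-time ✗ (requires full-time) → not eligible.
Fitness Allowance — status part-time ✓; service 498 days ≥ 12 weeks (≈84 days) ✓; 32 hrs/wk ≥ 24 ✓ → eligible.
Charitable Gift Match — service 498 days < 18 months (≈540 days) ✗ → not eligible.

Commuter Stipend, Fitness Allowance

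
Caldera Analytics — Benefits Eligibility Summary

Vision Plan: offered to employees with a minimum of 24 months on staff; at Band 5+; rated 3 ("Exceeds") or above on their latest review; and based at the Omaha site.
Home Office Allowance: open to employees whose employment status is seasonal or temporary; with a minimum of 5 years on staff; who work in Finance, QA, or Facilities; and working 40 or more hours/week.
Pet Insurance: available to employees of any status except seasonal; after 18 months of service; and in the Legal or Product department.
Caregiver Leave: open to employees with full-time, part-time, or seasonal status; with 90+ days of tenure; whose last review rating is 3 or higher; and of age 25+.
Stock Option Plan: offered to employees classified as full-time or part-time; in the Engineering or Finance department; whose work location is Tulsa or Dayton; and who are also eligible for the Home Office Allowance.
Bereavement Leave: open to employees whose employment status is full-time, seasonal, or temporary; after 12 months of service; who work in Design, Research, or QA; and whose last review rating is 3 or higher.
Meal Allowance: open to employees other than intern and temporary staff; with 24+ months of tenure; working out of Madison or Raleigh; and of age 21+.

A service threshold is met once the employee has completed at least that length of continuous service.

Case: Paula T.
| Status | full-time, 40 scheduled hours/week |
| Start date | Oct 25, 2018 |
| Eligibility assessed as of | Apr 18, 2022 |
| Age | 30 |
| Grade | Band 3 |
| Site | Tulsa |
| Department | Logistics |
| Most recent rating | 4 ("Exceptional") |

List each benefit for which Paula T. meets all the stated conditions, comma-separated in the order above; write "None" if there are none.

Service from Oct 25, 2018 to Apr 18, 2022: 1271 days.
Vision Plan — service 1271 days ≥ 24 months (≈720 days) ✓; grade Band 3 < Band 5 ✗ → not eligible.
Home Office Allowance — status full-time ✗ (requires seasonal or temporary) → not eligible.
Pet Insurance — status full-time ✓ (not excluded); service 1271 days ≥ 18 months (≈540 days) ✓; dept Logistics ✗ → not eligible.
Caregiver Leave — status full-time ✓; service 1271 days ≥ 90 days ✓; rating 4 ≥ 3 ✓; age 30 ≥ 25 ✓ → eligible.
Stock Option Plan — status full-time ✓; dept Logistics ✗ → not eligible.
Bereavement Leave — status full-time ✓; service 1271 days ≥ 12 months (≈360 days) ✓; dept Logistics ✗ → not eligible.
Meal Allowance — status full-time ✓ (not excluded); service 1271 days ≥ 24 months (≈720 days) ✓; site Tulsa ✗ (not Madison or Raleigh) → not eligible.

Caregiver Leave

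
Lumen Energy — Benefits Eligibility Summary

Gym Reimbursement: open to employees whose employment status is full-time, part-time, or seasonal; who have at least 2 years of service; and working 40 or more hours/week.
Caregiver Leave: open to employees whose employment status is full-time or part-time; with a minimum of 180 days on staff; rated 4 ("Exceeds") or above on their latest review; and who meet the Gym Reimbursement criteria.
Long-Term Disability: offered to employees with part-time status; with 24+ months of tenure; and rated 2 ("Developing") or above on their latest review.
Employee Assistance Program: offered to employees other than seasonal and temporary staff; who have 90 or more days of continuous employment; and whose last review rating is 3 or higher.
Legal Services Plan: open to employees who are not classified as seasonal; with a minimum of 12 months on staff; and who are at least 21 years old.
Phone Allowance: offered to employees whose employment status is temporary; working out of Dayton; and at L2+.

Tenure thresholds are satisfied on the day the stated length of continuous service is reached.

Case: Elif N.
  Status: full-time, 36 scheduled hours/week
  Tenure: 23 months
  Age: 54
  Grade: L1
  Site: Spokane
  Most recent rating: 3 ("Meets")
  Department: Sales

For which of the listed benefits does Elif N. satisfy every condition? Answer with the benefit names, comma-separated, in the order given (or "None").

Employee Assistance Program, Legal Services Plan

Gym Reimbursement — status full-time ✓; service 23 months < 2 years (≈730 days) ✗ → not eligible.
Caregiver Leave — status full-time ✓; service 23 months ≥ 180 days ✓; rating 3 < 4 ✗ → not eligible.
Long-Term Disability — status full-time ✗ (requires part-time) → not eligible.
Employee Assistance Program — status full-time ✓ (not excluded); service 23 months ≥ 90 days ✓; rating 3 ≥ 3 ✓ → eligible.
Legal Services Plan — status full-time ✓ (not excluded); service 23 months ≥ 12 months ✓; age 54 ≥ 21 ✓ → eligible.
Phone Allowance — status full-time ✗ (requires temporary) → not eligible.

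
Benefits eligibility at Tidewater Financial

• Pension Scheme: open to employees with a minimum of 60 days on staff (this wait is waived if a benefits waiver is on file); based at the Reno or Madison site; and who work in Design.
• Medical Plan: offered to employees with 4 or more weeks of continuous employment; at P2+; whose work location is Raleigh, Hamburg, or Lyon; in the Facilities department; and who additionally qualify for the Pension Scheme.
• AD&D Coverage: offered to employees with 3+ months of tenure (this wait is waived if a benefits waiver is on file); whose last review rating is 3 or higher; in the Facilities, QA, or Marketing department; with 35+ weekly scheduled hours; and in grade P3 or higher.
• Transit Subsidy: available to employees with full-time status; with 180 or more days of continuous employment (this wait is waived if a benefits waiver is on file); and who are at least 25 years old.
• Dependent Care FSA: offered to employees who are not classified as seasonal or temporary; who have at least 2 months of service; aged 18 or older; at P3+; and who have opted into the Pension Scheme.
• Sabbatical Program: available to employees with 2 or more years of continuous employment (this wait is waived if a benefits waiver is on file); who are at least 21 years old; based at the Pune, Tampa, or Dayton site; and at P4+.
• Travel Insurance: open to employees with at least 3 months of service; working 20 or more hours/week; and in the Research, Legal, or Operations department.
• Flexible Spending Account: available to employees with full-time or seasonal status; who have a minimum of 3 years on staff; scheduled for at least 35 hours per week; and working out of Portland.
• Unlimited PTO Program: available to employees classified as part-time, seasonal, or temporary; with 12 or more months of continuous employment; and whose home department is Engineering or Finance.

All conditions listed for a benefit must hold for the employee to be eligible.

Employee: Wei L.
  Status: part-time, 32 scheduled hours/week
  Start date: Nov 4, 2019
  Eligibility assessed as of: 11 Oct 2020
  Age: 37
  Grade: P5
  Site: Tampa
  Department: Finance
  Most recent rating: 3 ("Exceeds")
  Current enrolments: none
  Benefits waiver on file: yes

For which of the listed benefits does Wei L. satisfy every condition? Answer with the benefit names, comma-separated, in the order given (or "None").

Sabbatical Program

Service from Nov 4, 2019 to 11 Oct 2020: 342 days.
Pension Scheme — benefits waiver on file ✓; site Tampa ✗ (not Reno or Madison) → not eligible.
Medical Plan — service 342 days ≥ 4 weeks (≈28 days) ✓; grade P5 ≥ P2 ✓; site Tampa ✗ (not Raleigh, Hamburg, or Lyon) → not eligible.
AD&D Coverage — benefits waiver on file ✓; rating 3 ≥ 3 ✓; dept Finance ✗ → not eligible.
Transit Subsidy — status part-time ✗ (requires full-time) → not eligible.
Dependent Care FSA — status part-time ✓ (not excluded); service 342 days ≥ 2 months (≈60 days) ✓; age 37 ≥ 18 ✓; grade P5 ≥ P3 ✓; not enrolled in Pension Scheme ✗ → not eligible.
Sabbatical Program — benefits waiver on file ✓; age 37 ≥ 21 ✓; site Tampa ✓; grade P5 ≥ P4 ✓ → eligible.
Travel Insurance — service 342 days ≥ 3 months (≈90 days) ✓; 32 hrs/wk ≥ 20 ✓; dept Finance ✗ → not eligible.
Flexible Spending Account — status part-time ✗ (requires full-time or seasonal) → not eligible.
Unlimited PTO Program — status part-time ✓; service 342 days < 12 months (≈360 days) ✗ → not eligible.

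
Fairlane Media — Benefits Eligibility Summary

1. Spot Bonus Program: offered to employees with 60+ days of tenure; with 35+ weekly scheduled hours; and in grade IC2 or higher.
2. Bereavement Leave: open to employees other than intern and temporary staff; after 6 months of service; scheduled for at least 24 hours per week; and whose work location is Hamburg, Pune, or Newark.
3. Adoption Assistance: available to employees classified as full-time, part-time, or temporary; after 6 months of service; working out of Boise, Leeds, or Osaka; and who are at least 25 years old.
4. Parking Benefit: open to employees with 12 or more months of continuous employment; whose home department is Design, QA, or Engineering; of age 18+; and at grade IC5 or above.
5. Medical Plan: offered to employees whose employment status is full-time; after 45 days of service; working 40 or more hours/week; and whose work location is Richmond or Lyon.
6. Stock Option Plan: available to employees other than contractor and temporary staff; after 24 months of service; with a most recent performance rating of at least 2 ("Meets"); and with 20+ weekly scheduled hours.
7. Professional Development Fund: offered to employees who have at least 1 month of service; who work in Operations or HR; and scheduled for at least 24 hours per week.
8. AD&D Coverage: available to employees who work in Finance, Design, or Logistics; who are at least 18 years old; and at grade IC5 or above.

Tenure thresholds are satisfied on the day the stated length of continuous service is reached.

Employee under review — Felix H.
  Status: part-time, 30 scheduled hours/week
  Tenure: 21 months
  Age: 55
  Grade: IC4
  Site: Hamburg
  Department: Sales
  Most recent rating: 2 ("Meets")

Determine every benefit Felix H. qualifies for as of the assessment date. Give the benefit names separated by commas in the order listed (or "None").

Spot Bonus Program — service 21 months ≥ 60 days ✓; 30 hrs/wk < 35 ✗ → not eligible.
Bereavement Leave — status part-time ✓ (not excluded); service 21 months ≥ 6 months ✓; 30 hrs/wk ≥ 24 ✓; site Hamburg ✓ → eligible.
Adoption Assistance — status part-time ✓; service 21 months ≥ 6 months ✓; site Hamburg ✗ (not Boise, Leeds, or Osaka) → not eligible.
Parking Benefit — service 21 months ≥ 12 months ✓; dept Sales ✗ → not eligible.
Medical Plan — status part-time ✗ (requires full-time) → not eligible.
Stock Option Plan — status part-time ✓ (not excluded); service 21 months < 24 months ✗ → not eligible.
Professional Development Fund — service 21 months ≥ 1 month ✓; dept Sales ✗ → not eligible.
AD&D Coverage — dept Sales ✗ → not eligible.

Bereavement Leave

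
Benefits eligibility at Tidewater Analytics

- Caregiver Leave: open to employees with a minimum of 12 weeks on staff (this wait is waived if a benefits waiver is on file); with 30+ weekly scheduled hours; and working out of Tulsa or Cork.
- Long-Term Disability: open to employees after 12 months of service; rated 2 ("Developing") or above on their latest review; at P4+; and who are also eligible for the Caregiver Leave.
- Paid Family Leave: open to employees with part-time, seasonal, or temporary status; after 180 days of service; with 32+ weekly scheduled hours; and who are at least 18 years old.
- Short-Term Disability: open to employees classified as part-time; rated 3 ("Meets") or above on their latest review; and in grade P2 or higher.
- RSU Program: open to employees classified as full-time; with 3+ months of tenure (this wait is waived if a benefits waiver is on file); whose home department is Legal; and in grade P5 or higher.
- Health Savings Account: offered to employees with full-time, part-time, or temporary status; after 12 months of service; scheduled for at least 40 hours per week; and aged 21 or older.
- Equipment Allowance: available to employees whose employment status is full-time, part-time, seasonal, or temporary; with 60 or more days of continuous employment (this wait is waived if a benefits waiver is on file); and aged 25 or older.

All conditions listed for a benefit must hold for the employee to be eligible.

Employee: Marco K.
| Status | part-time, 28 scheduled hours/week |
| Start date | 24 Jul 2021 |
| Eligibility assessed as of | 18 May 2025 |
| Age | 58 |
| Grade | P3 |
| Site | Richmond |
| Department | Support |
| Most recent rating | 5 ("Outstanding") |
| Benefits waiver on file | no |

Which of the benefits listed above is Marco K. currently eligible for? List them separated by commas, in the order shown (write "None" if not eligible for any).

Short-Term Disability, Equipment Allowance

Service from 24 Jul 2021 to 18 May 2025: 1394 days.
Caregiver Leave — no waiver, service 1394 days ≥ 12 weeks (≈84 days) ✓; 28 hrs/wk < 30 ✗ → not eligible.
Long-Term Disability — service 1394 days ≥ 12 months (≈360 days) ✓; rating 5 ≥ 2 ✓; grade P3 < P4 ✗ → not eligible.
Paid Family Leave — status part-time ✓; service 1394 days ≥ 180 days ✓; 28 hrs/wk < 32 ✗ → not eligible.
Short-Term Disability — status part-time ✓; rating 5 ≥ 3 ✓; grade P3 ≥ P2 ✓ → eligible.
RSU Program — status part-time ✗ (requires full-time) → not eligible.
Health Savings Account — status part-time ✓; service 1394 days ≥ 12 months (≈360 days) ✓; 28 hrs/wk < 40 ✗ → not eligible.
Equipment Allowance — status part-time ✓; no waiver, service 1394 days ≥ 60 days ✓; age 58 ≥ 25 ✓ → eligible.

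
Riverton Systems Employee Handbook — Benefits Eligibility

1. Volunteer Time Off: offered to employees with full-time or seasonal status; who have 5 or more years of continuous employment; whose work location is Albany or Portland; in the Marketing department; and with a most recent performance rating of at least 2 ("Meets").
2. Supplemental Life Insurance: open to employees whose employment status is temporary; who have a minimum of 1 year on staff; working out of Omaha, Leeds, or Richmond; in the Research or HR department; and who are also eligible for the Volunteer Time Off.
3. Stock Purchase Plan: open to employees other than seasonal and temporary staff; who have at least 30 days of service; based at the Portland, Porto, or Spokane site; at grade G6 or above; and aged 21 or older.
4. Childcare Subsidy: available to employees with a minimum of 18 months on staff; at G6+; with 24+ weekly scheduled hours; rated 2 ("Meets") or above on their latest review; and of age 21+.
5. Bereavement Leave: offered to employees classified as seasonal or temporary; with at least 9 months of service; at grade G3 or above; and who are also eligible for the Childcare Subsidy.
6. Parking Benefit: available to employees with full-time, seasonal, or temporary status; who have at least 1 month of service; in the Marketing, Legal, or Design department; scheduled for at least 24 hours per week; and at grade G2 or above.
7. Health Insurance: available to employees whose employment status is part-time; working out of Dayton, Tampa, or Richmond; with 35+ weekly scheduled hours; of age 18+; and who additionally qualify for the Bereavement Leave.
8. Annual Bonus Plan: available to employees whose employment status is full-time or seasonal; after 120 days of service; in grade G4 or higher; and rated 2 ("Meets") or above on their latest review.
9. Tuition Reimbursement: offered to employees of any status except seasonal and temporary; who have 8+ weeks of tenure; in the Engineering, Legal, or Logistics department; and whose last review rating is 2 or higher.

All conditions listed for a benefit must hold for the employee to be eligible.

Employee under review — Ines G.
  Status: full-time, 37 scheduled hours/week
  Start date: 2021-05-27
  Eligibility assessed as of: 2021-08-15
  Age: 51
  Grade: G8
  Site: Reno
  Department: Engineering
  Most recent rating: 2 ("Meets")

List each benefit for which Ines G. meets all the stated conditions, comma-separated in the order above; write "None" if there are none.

Service from 2021-05-27 to 2021-08-15: 80 days.
Volunteer Time Off — status full-time ✓; service 80 days < 5 years (≈1825 days) ✗ → not eligible.
Supplemental Life Insurance — status full-time ✗ (requires temporary) → not eligible.
Stock Purchase Plan — status full-time ✓ (not excluded); service 80 days ≥ 30 days ✓; site Reno ✗ (not Portland, Porto, or Spokane) → not eligible.
Childcare Subsidy — service 80 days < 18 months (≈540 days) ✗ → not eligible.
Bereavement Leave — status full-time ✗ (requires seasonal or temporary) → not eligible.
Parking Benefit — status full-time ✓; service 80 days ≥ 1 month (≈30 days) ✓; dept Engineering ✗ → not eligible.
Health Insurance — status full-time ✗ (requires part-time) → not eligible.
Annual Bonus Plan — status full-time ✓; service 80 days < 120 days ✗ → not eligible.
Tuition Reimbursement — status full-time ✓ (not excluded); service 80 days ≥ 8 weeks (≈56 days) ✓; dept Engineering ✓; rating 2 ≥ 2 ✓ → eligible.

Tuition Reimbursement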